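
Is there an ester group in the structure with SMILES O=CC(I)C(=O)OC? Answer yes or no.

Taking each segment in turn:
  OHC: terminal –CHO: carbonyl C bonded to H and C → aldehyde.
  CH(I): halogen on an sp³ carbon → alkyl halide.
  COOCH3: –C(=O)OCH3: carbonyl C bonded to C and to –OCH3 → ester (not ketone + ether).
The COOCH3 segment supplies the ester: –C(=O)OCH3: carbonyl C bonded to C and to –OCH3 → ester (not ketone + ether).

yes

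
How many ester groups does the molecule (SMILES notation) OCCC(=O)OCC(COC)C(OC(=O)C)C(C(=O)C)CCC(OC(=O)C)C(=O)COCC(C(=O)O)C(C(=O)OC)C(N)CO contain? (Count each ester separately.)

Working along the chain:
  HOCH2: HO– on an sp³ carbon → alcohol.
  CH2COOCH2: –C(=O)–O–C with C on the carbonyl side → ester.
  CH(CH2OCH3): pendant –CH2OCH3: C–O–C linkage → ether.
  CH(OCOCH3): pendant –OC(=O)CH3: an acyloxy group → ester.
  CH(COCH3): pendant –COCH3: carbonyl C bonded to two carbons → ketone.
  CH(OCOCH3): pendant –OC(=O)CH3: an acyloxy group → ester.
  CO: –C(=O)– with carbon on both sides → ketone.
  CH2OCH2: C–O–C with sp³ carbons on both sides and no adjacent C=O → ether.
  CH(COOH): pendant –COOH: carbonyl C bonded to C and –OH → carboxylic acid.
  CH(COOCH3): pendant –COOCH3: carbonyl C bonded to C and –OCH3 → ester.
  CH(NH2): –NH2 on an sp³ carbon with no adjacent C=O → amine.
  CH2OH: –OH on an sp³ carbon → alcohol.
Ester appears at: CH2COOCH2, CH(OCOCH3), CH(OCOCH3), CH(COOCH3) → 4.

4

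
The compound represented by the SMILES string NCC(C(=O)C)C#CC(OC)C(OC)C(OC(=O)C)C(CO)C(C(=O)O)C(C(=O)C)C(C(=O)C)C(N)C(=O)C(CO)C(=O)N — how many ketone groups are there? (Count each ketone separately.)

4

Reading the structure from left to right:
  H2NCH2: –NH2 on an sp³ carbon with no adjacent C=O → amine.
  CH(COCH3): pendant –COCH3: carbonyl C bonded to two carbons → ketone.
  C≡C: C≡C triple bond → alkyne.
  CH(OCH3): pendant –OCH3: C–O–C with sp³ C, no adjacent C=O → ether.
  CH(OCH3): pendant –OCH3: C–O–C with sp³ C, no adjacent C=O → ether.
  CH(OCOCH3): pendant –OC(=O)CH3: an acyloxy group → ester.
  CH(CH2OH): pendant –CH2OH on an sp³ backbone C → alcohol.
  CH(COOH): pendant –COOH: carbonyl C bonded to C and –OH → carboxylic acid.
  CH(COCH3): pendant –COCH3: carbonyl C bonded to two carbons → ketone.
  CH(COCH3): pendant –COCH3: carbonyl C bonded to two carbons → ketone.
  CH(NH2): –NH2 on an sp³ carbon with no adjacent C=O → amine.
  CO: –C(=O)– with carbon on both sides → ketone.
  CH(CH2OH): pendant –CH2OH on an sp³ backbone C → alcohol.
  CONH2: –C(=O)NH2: carbonyl C bonded to C and to N → amide (the N is not a separate amine).
Ketone appears at: CH(COCH3), CH(COCH3), CH(COCH3), CO → 4.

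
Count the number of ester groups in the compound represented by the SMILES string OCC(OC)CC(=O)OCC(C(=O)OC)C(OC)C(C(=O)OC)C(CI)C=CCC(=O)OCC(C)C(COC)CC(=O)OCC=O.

HO– on an sp³ carbon → alcohol.
pendant –OCH3: C–O–C with sp³ C, no adjacent C=O → ether.
–C(=O)–O–C with C on the carbonyl side → ester.
pendant –COOCH3: carbonyl C bonded to C and –OCH3 → ester.
pendant –OCH3: C–O–C with sp³ C, no adjacent C=O → ether.
pendant –COOCH3: carbonyl C bonded to C and –OCH3 → ester.
pendant –CH2X: halogen on sp³ carbon → alkyl halide.
C=C double bond → alkene.
–C(=O)–O–C with C on the carbonyl side → ester.
pendant –CH2OCH3: C–O–C linkage → ether.
–C(=O)–O–C with C on the carbonyl side → ester.
terminal –CHO: carbonyl C bonded to H and C → aldehyde.
Ester appears at: CH2COOCH2, CH(COOCH3), CH(COOCH3), CH2COOCH2, CH2COOCH2 → 5.

5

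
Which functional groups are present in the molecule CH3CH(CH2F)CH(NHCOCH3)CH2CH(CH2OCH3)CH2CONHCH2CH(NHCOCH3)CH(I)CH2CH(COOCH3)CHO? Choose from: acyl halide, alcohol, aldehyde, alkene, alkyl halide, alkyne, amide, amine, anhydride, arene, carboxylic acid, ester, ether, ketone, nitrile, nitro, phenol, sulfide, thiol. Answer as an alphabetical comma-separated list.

pendant –CH2X: halogen on sp³ carbon → alkyl halide.
pendant –NHC(=O)CH3: N bonded to a carbonyl → amide (not amine).
pendant –CH2OCH3: C–O–C linkage → ether.
–C(=O)–N– linkage → amide (the N is not an amine).
pendant –NHC(=O)CH3: N bonded to a carbonyl → amide (not amine).
halogen on an sp³ carbon → alkyl halide.
pendant –COOCH3: carbonyl C bonded to C and –OCH3 → ester.
terminal –CHO: carbonyl C bonded to H and C → aldehyde.

aldehyde, alkyl halide, amide, ester, ether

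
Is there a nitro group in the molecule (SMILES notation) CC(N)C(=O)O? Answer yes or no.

Working along the chain:
  CH(NH2): –NH2 on an sp³ carbon with no adjacent C=O → amine.
  COOH: –COOH: carbonyl C bonded to –OH and C → carboxylic acid (the –OH is not a separate alcohol).
The groups actually present are: amine, carboxylic acid.

no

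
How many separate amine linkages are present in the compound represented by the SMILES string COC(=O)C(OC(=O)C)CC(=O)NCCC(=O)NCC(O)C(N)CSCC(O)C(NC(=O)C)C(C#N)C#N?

1

Working along the chain:
  CH3OOC: CH3O–C(=O)–: carbonyl C bonded to C and to –OCH3 → ester (not ketone + ether).
  CH(OCOCH3): pendant –OC(=O)CH3: an acyloxy group → ester.
  CH2CONHCH2: –C(=O)–N– linkage → amide (the N is not an amine).
  CH2CONHCH2: –C(=O)–N– linkage → amide (the N is not an amine).
  CH(OH): –OH on an sp³ carbon → alcohol (secondary).
  CH(NH2): –NH2 on an sp³ carbon with no adjacent C=O → amine.
  CH2SCH2: C–S–C linkage → sulfide (thioether).
  CH(OH): –OH on an sp³ carbon → alcohol (secondary).
  CH(NHCOCH3): pendant –NHC(=O)CH3: N bonded to a carbonyl → amide (not amine).
  CH(CN): pendant –C≡N: nitrile.
  CN: –C≡N: carbon triple-bonded to nitrogen → nitrile.
Amine appears at: CH(NH2) → 1.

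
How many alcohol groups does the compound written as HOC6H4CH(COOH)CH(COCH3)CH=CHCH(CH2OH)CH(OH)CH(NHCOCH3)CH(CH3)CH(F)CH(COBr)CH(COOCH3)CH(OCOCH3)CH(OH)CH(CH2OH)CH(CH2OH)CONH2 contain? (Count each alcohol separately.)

5

Working along the chain:
  HOC6H4: –OH attached directly to an aromatic ring → phenol (not alcohol); the ring itself is an arene.
  CH(COOH): pendant –COOH: carbonyl C bonded to C and –OH → carboxylic acid.
  CH(COCH3): pendant –COCH3: carbonyl C bonded to two carbons → ketone.
  CH=CH: C=C double bond → alkene.
  CH(CH2OH): pendant –CH2OH on an sp³ backbone C → alcohol.
  CH(OH): –OH on an sp³ carbon → alcohol (secondary).
  CH(NHCOCH3): pendant –NHC(=O)CH3: N bonded to a carbonyl → amide (not amine).
  CH(F): halogen on an sp³ carbon → alkyl halide.
  CH(COBr): pendant –C(=O)X: carbonyl C bonded to C and halogen → acyl halide.
  CH(COOCH3): pendant –COOCH3: carbonyl C bonded to C and –OCH3 → ester.
  CH(OCOCH3): pendant –OC(=O)CH3: an acyloxy group → ester.
  CH(OH): –OH on an sp³ carbon → alcohol (secondary).
  CH(CH2OH): pendant –CH2OH on an sp³ backbone C → alcohol.
  CH(CH2OH): pendant –CH2OH on an sp³ backbone C → alcohol.
  CONH2: –C(=O)NH2: carbonyl C bonded to C and to N → amide (the N is not a separate amine).
Alcohol appears at: CH(CH2OH), CH(OH), CH(OH), CH(CH2OH), CH(CH2OH) → 5.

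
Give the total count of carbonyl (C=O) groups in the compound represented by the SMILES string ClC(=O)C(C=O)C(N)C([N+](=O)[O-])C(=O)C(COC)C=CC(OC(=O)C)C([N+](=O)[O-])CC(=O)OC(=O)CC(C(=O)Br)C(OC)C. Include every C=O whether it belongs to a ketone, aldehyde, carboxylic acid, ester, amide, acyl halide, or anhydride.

7

ClCO: acyl halide, 1 C=O (running total 1).
CH(CHO): aldehyde, 1 C=O (running total 2).
CO: ketone, 1 C=O (running total 3).
CH(OCOCH3): ester, 1 C=O (running total 4).
CH2CO-O-COCH2: anhydride, 2 C=O (running total 6).
CH(COBr): acyl halide, 1 C=O (running total 7).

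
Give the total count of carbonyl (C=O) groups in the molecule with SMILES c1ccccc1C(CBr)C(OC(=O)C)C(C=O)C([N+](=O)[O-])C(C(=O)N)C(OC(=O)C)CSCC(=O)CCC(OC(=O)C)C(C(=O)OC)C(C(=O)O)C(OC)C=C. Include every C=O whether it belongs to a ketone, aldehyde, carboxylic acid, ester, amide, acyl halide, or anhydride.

CH(OCOCH3): ester, 1 C=O (running total 1).
CH(CHO): aldehyde, 1 C=O (running total 2).
CH(CONH2): amide, 1 C=O (running total 3).
CH(OCOCH3): ester, 1 C=O (running total 4).
CO: ketone, 1 C=O (running total 5).
CH(OCOCH3): ester, 1 C=O (running total 6).
CH(COOCH3): ester, 1 C=O (running total 7).
CH(COOH): carboxylic acid, 1 C=O (running total 8).

8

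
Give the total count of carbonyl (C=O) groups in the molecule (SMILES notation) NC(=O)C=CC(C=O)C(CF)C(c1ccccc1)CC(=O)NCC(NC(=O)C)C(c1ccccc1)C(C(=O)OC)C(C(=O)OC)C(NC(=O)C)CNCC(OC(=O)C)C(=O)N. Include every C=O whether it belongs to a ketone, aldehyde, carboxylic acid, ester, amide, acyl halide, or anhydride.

9

H2NCO: amide, 1 C=O (running total 1).
CH(CHO): aldehyde, 1 C=O (running total 2).
CH2CONHCH2: amide, 1 C=O (running total 3).
CH(NHCOCH3): amide, 1 C=O (running total 4).
CH(COOCH3): ester, 1 C=O (running total 5).
CH(COOCH3): ester, 1 C=O (running total 6).
CH(NHCOCH3): amide, 1 C=O (running total 7).
CH(OCOCH3): ester, 1 C=O (running total 8).
CONH2: amide, 1 C=O (running total 9).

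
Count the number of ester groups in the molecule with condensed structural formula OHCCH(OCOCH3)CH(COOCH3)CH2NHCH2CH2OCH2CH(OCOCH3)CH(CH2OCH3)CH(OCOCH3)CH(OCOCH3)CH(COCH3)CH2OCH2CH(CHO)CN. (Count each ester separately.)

terminal –CHO: carbonyl C bonded to H and C → aldehyde.
pendant –OC(=O)CH3: an acyloxy group → ester.
pendant –COOCH3: carbonyl C bonded to C and –OCH3 → ester.
C–N–C with sp³ carbons and no adjacent C=O → amine (secondary).
C–O–C with sp³ carbons on both sides and no adjacent C=O → ether.
pendant –OC(=O)CH3: an acyloxy group → ester.
pendant –CH2OCH3: C–O–C linkage → ether.
pendant –OC(=O)CH3: an acyloxy group → ester.
pendant –OC(=O)CH3: an acyloxy group → ester.
pendant –COCH3: carbonyl C bonded to two carbons → ketone.
C–O–C with sp³ carbons on both sides and no adjacent C=O → ether.
pendant –CHO: carbonyl C bonded to C and H → aldehyde.
–C≡N: carbon triple-bonded to nitrogen → nitrile.
Ester appears at: CH(OCOCH3), CH(COOCH3), CH(OCOCH3), CH(OCOCH3), CH(OCOCH3) → 5.

5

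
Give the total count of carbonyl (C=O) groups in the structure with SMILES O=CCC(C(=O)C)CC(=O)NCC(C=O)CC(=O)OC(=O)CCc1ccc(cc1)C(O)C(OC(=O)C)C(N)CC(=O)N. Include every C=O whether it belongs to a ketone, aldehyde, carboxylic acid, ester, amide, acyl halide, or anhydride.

OHC: aldehyde, 1 C=O (running total 1).
CH(COCH3): ketone, 1 C=O (running total 2).
CH2CONHCH2: amide, 1 C=O (running total 3).
CH(CHO): aldehyde, 1 C=O (running total 4).
CH2CO-O-COCH2: anhydride, 2 C=O (running total 6).
CH(OCOCH3): ester, 1 C=O (running total 7).
CONH2: amide, 1 C=O (running total 8).

8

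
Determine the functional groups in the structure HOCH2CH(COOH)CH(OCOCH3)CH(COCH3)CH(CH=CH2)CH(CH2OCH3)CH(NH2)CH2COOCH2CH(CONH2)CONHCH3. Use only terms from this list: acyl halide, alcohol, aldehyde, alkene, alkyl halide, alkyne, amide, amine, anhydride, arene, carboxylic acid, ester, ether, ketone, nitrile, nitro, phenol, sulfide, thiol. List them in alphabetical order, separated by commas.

Reading the structure from left to right:
  HOCH2: HO– on an sp³ carbon → alcohol.
  CH(COOH): pendant –COOH: carbonyl C bonded to C and –OH → carboxylic acid.
  CH(OCOCH3): pendant –OC(=O)CH3: an acyloxy group → ester.
  CH(COCH3): pendant –COCH3: carbonyl C bonded to two carbons → ketone.
  CH(CH=CH2): pendant –CH=CH2: C=C double bond → alkene.
  CH(CH2OCH3): pendant –CH2OCH3: C–O–C linkage → ether.
  CH(NH2): –NH2 on an sp³ carbon with no adjacent C=O → amine.
  CH2COOCH2: –C(=O)–O–C with C on the carbonyl side → ester.
  CH(CONH2): pendant –CONH2: carbonyl C bonded to C and N → amide.
  CONHCH3: –C(=O)NHCH3: carbonyl C bonded to C and to N → amide (the N is not an amine).

alcohol, alkene, amide, amine, carboxylic acid, ester, ether, ketone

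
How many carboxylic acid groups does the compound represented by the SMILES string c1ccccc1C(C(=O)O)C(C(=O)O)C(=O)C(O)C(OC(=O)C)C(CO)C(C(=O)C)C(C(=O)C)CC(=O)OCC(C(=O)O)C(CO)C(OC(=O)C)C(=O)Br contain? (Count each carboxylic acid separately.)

3

Reading the structure from left to right:
  C6H5: C6H5– phenyl ring → arene.
  CH(COOH): pendant –COOH: carbonyl C bonded to C and –OH → carboxylic acid.
  CH(COOH): pendant –COOH: carbonyl C bonded to C and –OH → carboxylic acid.
  CO: –C(=O)– with carbon on both sides → ketone.
  CH(OH): –OH on an sp³ carbon → alcohol (secondary).
  CH(OCOCH3): pendant –OC(=O)CH3: an acyloxy group → ester.
  CH(CH2OH): pendant –CH2OH on an sp³ backbone C → alcohol.
  CH(COCH3): pendant –COCH3: carbonyl C bonded to two carbons → ketone.
  CH(COCH3): pendant –COCH3: carbonyl C bonded to two carbons → ketone.
  CH2COOCH2: –C(=O)–O–C with C on the carbonyl side → ester.
  CH(COOH): pendant –COOH: carbonyl C bonded to C and –OH → carboxylic acid.
  CH(CH2OH): pendant –CH2OH on an sp³ backbone C → alcohol.
  CH(OCOCH3): pendant –OC(=O)CH3: an acyloxy group → ester.
  COBr: –C(=O)Br: carbonyl C bonded to C and to a halogen → acyl halide (not alkyl halide).
Carboxylic acid appears at: CH(COOH), CH(COOH), CH(COOH) → 3.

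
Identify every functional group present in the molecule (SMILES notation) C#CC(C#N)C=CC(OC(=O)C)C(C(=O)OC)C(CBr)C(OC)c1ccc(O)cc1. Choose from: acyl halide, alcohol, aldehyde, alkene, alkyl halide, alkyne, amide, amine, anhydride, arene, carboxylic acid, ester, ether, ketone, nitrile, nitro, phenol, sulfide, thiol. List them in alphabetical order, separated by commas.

alkene, alkyl halide, alkyne, arene, ester, ether, nitrile, phenol

Taking each segment in turn:
  HC≡C: C≡C triple bond → alkyne.
  CH(CN): pendant –C≡N: nitrile.
  CH=CH: C=C double bond → alkene.
  CH(OCOCH3): pendant –OC(=O)CH3: an acyloxy group → ester.
  CH(COOCH3): pendant –COOCH3: carbonyl C bonded to C and –OCH3 → ester.
  CH(CH2Br): pendant –CH2X: halogen on sp³ carbon → alkyl halide.
  CH(OCH3): pendant –OCH3: C–O–C with sp³ C, no adjacent C=O → ether.
  C6H4OH: –OH attached directly to an aromatic ring → phenol (not alcohol); the ring itself is an arene.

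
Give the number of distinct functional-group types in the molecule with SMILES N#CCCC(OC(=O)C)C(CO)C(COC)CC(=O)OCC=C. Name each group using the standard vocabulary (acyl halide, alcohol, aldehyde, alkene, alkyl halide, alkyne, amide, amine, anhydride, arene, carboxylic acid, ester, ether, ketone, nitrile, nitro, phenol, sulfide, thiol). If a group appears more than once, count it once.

N≡C–: carbon triple-bonded to nitrogen → nitrile.
pendant –OC(=O)CH3: an acyloxy group → ester.
pendant –CH2OH on an sp³ backbone C → alcohol.
pendant –CH2OCH3: C–O–C linkage → ether.
–C(=O)–O–C with C on the carbonyl side → ester.
C=C double bond → alkene.
Distinct types present: alcohol, alkene, ester, ether, nitrile.

5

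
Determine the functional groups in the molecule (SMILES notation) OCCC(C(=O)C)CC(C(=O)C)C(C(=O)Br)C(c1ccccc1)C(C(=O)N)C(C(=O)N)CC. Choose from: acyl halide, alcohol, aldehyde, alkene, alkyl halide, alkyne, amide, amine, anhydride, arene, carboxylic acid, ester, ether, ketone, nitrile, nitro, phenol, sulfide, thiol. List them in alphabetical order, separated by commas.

acyl halide, alcohol, amide, arene, ketone

Reading the structure from left to right:
  HOCH2: HO– on an sp³ carbon → alcohol.
  CH(COCH3): pendant –COCH3: carbonyl C bonded to two carbons → ketone.
  CH(COCH3): pendant –COCH3: carbonyl C bonded to two carbons → ketone.
  CH(COBr): pendant –C(=O)X: carbonyl C bonded to C and halogen → acyl halide.
  CH(C6H5): pendant –C6H5: benzene ring → arene.
  CH(CONH2): pendant –CONH2: carbonyl C bonded to C and N → amide.
  CH(CONH2): pendant –CONH2: carbonyl C bonded to C and N → amide.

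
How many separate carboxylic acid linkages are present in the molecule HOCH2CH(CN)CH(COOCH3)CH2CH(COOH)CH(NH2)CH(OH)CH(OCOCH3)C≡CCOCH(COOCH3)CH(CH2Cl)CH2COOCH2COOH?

Reading the structure from left to right:
  HOCH2: HO– on an sp³ carbon → alcohol.
  CH(CN): pendant –C≡N: nitrile.
  CH(COOCH3): pendant –COOCH3: carbonyl C bonded to C and –OCH3 → ester.
  CH(COOH): pendant –COOH: carbonyl C bonded to C and –OH → carboxylic acid.
  CH(NH2): –NH2 on an sp³ carbon with no adjacent C=O → amine.
  CH(OH): –OH on an sp³ carbon → alcohol (secondary).
  CH(OCOCH3): pendant –OC(=O)CH3: an acyloxy group → ester.
  C≡C: C≡C triple bond → alkyne.
  CO: –C(=O)– with carbon on both sides → ketone.
  CH(COOCH3): pendant –COOCH3: carbonyl C bonded to C and –OCH3 → ester.
  CH(CH2Cl): pendant –CH2X: halogen on sp³ carbon → alkyl halide.
  CH2COOCH2: –C(=O)–O–C with C on the carbonyl side → ester.
  COOH: –COOH: carbonyl C bonded to –OH and C → carboxylic acid (the –OH is not a separate alcohol).
Carboxylic acid appears at: CH(COOH), COOH → 2.

2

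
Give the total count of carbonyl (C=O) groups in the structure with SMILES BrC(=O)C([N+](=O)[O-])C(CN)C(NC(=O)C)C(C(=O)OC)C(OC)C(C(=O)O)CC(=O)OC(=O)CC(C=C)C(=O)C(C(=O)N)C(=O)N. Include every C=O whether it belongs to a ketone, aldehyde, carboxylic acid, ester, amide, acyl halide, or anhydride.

BrCO: acyl halide, 1 C=O (running total 1).
CH(NHCOCH3): amide, 1 C=O (running total 2).
CH(COOCH3): ester, 1 C=O (running total 3).
CH(COOH): carboxylic acid, 1 C=O (running total 4).
CH2CO-O-COCH2: anhydride, 2 C=O (running total 6).
CO: ketone, 1 C=O (running total 7).
CH(CONH2): amide, 1 C=O (running total 8).
CONH2: amide, 1 C=O (running total 9).

9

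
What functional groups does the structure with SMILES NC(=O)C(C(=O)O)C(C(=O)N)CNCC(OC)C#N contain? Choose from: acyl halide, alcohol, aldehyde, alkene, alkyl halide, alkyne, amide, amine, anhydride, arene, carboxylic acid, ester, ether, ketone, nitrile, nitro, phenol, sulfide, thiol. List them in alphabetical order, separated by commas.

amide, amine, carboxylic acid, ether, nitrile

–C(=O)NH2: carbonyl C bonded to C and to N → amide (the N is not a separate amine).
pendant –COOH: carbonyl C bonded to C and –OH → carboxylic acid.
pendant –CONH2: carbonyl C bonded to C and N → amide.
C–N–C with sp³ carbons and no adjacent C=O → amine (secondary).
pendant –OCH3: C–O–C with sp³ C, no adjacent C=O → ether.
–C≡N: carbon triple-bonded to nitrogen → nitrile.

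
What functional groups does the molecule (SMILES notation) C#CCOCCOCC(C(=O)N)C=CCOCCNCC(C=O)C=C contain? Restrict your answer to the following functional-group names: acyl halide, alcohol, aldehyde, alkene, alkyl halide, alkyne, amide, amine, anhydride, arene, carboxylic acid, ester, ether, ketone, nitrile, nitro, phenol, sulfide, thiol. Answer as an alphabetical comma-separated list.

Taking each segment in turn:
  HC≡C: C≡C triple bond → alkyne.
  CH2OCH2: C–O–C with sp³ carbons on both sides and no adjacent C=O → ether.
  CH2OCH2: C–O–C with sp³ carbons on both sides and no adjacent C=O → ether.
  CH(CONH2): pendant –CONH2: carbonyl C bonded to C and N → amide.
  CH=CH: C=C double bond → alkene.
  CH2OCH2: C–O–C with sp³ carbons on both sides and no adjacent C=O → ether.
  CH2NHCH2: C–N–C with sp³ carbons and no adjacent C=O → amine (secondary).
  CH(CHO): pendant –CHO: carbonyl C bonded to C and H → aldehyde.
  CH=CH2: C=C double bond → alkene.

aldehyde, alkene, alkyne, amide, amine, ether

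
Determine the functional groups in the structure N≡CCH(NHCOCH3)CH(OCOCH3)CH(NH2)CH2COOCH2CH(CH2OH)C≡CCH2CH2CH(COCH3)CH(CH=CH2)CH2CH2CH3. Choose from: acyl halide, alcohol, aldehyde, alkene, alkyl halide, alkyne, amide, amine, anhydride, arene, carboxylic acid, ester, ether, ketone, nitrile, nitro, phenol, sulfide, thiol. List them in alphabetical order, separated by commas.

N≡C–: carbon triple-bonded to nitrogen → nitrile.
pendant –NHC(=O)CH3: N bonded to a carbonyl → amide (not amine).
pendant –OC(=O)CH3: an acyloxy group → ester.
–NH2 on an sp³ carbon with no adjacent C=O → amine.
–C(=O)–O–C with C on the carbonyl side → ester.
pendant –CH2OH on an sp³ backbone C → alcohol.
C≡C triple bond → alkyne.
pendant –COCH3: carbonyl C bonded to two carbons → ketone.
pendant –CH=CH2: C=C double bond → alkene.

alcohol, alkene, alkyne, amide, amine, ester, ketone, nitrile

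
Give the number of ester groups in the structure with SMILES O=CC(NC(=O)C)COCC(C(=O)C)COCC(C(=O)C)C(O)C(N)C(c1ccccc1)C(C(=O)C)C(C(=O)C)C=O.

0

terminal –CHO: carbonyl C bonded to H and C → aldehyde.
pendant –NHC(=O)CH3: N bonded to a carbonyl → amide (not amine).
C–O–C with sp³ carbons on both sides and no adjacent C=O → ether.
pendant –COCH3: carbonyl C bonded to two carbons → ketone.
C–O–C with sp³ carbons on both sides and no adjacent C=O → ether.
pendant –COCH3: carbonyl C bonded to two carbons → ketone.
–OH on an sp³ carbon → alcohol (secondary).
–NH2 on an sp³ carbon with no adjacent C=O → amine.
pendant –C6H5: benzene ring → arene.
pendant –COCH3: carbonyl C bonded to two carbons → ketone.
pendant –COCH3: carbonyl C bonded to two carbons → ketone.
terminal –CHO: carbonyl C bonded to H and C → aldehyde.
No segment is a ester: CH2OCH2 is ether, not ester; CH(COCH3) is ketone, not ester; CH2OCH2 is ether, not ester. → 0.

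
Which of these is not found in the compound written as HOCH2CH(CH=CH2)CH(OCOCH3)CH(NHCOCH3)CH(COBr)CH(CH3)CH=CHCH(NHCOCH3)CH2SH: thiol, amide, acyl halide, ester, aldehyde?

aldehyde

thiol: present (CH2SH — –SH on an sp³ carbon → thiol).
acyl halide: present (CH(COBr) — pendant –C(=O)X: carbonyl C bonded to C and halogen → acyl halide).
ester: present (CH(OCOCH3) — pendant –OC(=O)CH3: an acyloxy group → ester).
amide: present (CH(NHCOCH3) — pendant –NHC(=O)CH3: N bonded to a carbonyl → amide (not amine)).
aldehyde: no segment matches this pattern.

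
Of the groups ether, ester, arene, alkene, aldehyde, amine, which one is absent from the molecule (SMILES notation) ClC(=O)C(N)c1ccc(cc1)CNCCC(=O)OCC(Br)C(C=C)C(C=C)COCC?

aldehyde

ester: present (CH2COOCH2 — –C(=O)–O–C with C on the carbonyl side → ester).
ether: present (CH2OCH2 — C–O–C with sp³ carbons on both sides and no adjacent C=O → ether).
alkene: present (CH(CH=CH2) — pendant –CH=CH2: C=C double bond → alkene).
amine: present (CH(NH2) — –NH2 on an sp³ carbon with no adjacent C=O → amine).
arene: present (C6H4 — para-disubstituted benzene ring → arene).
aldehyde: no segment matches this pattern.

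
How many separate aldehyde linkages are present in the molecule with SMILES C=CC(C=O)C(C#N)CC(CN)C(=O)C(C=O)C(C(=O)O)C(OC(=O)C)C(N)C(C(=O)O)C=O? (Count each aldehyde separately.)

Working along the chain:
  CH2=CH: C=C double bond → alkene.
  CH(CHO): pendant –CHO: carbonyl C bonded to C and H → aldehyde.
  CH(CN): pendant –C≡N: nitrile.
  CH(CH2NH2): pendant –CH2NH2: N on sp³ C, no adjacent C=O → amine.
  CO: –C(=O)– with carbon on both sides → ketone.
  CH(CHO): pendant –CHO: carbonyl C bonded to C and H → aldehyde.
  CH(COOH): pendant –COOH: carbonyl C bonded to C and –OH → carboxylic acid.
  CH(OCOCH3): pendant –OC(=O)CH3: an acyloxy group → ester.
  CH(NH2): –NH2 on an sp³ carbon with no adjacent C=O → amine.
  CH(COOH): pendant –COOH: carbonyl C bonded to C and –OH → carboxylic acid.
  CHO: terminal –CHO: carbonyl C bonded to H and C → aldehyde.
Aldehyde appears at: CH(CHO), CH(CHO), CHO → 3.

3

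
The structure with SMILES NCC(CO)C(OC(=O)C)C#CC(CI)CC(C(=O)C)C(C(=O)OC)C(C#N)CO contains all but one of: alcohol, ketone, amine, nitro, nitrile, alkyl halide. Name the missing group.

nitro

alcohol: present (CH(CH2OH) — pendant –CH2OH on an sp³ backbone C → alcohol).
nitrile: present (CH(CN) — pendant –C≡N: nitrile).
ketone: present (CH(COCH3) — pendant –COCH3: carbonyl C bonded to two carbons → ketone).
amine: present (H2NCH2 — –NH2 on an sp³ carbon with no adjacent C=O → amine).
alkyl halide: present (CH(CH2I) — pendant –CH2X: halogen on sp³ carbon → alkyl halide).
nitro: no segment matches this pattern.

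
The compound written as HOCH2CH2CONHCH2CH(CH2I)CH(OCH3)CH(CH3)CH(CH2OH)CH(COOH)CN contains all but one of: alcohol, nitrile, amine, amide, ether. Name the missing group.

amine

amide: present (CH2CONHCH2 — –C(=O)–N– linkage → amide (the N is not an amine)).
alcohol: present (HOCH2 — HO– on an sp³ carbon → alcohol).
nitrile: present (CN — –C≡N: carbon triple-bonded to nitrogen → nitrile).
ether: present (CH(OCH3) — pendant –OCH3: C–O–C with sp³ C, no adjacent C=O → ether).
amine: absent. In CH2CONHCH2, the nitrogen is bonded directly to a carbonyl carbon, making it part of an amide, not a free amine.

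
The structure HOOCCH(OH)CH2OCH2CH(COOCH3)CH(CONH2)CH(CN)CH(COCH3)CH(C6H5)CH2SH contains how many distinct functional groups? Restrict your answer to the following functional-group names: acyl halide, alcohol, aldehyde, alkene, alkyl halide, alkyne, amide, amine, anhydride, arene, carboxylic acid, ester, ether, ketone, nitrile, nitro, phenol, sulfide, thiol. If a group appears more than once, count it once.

9

Reading the structure from left to right:
  HOOC: –COOH: carbonyl C bonded to –OH and C → carboxylic acid (the –OH is not a separate alcohol).
  CH(OH): –OH on an sp³ carbon → alcohol (secondary).
  CH2OCH2: C–O–C with sp³ carbons on both sides and no adjacent C=O → ether.
  CH(COOCH3): pendant –COOCH3: carbonyl C bonded to C and –OCH3 → ester.
  CH(CONH2): pendant –CONH2: carbonyl C bonded to C and N → amide.
  CH(CN): pendant –C≡N: nitrile.
  CH(COCH3): pendant –COCH3: carbonyl C bonded to two carbons → ketone.
  CH(C6H5): pendant –C6H5: benzene ring → arene.
  CH2SH: –SH on an sp³ carbon → thiol.
Distinct types present: alcohol, amide, arene, carboxylic acid, ester, ether, ketone, nitrile, thiol.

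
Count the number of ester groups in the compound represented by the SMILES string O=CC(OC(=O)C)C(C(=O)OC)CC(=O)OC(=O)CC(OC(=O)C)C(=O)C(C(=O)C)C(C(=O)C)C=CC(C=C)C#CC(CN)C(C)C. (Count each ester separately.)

3

Working along the chain:
  OHC: terminal –CHO: carbonyl C bonded to H and C → aldehyde.
  CH(OCOCH3): pendant –OC(=O)CH3: an acyloxy group → ester.
  CH(COOCH3): pendant –COOCH3: carbonyl C bonded to C and –OCH3 → ester.
  CH2CO-O-COCH2: two acyl groups sharing one oxygen, –C(=O)–O–C(=O)– → anhydride.
  CH(OCOCH3): pendant –OC(=O)CH3: an acyloxy group → ester.
  CO: –C(=O)– with carbon on both sides → ketone.
  CH(COCH3): pendant –COCH3: carbonyl C bonded to two carbons → ketone.
  CH(COCH3): pendant –COCH3: carbonyl C bonded to two carbons → ketone.
  CH=CH: C=C double bond → alkene.
  CH(CH=CH2): pendant –CH=CH2: C=C double bond → alkene.
  C≡C: C≡C triple bond → alkyne.
  CH(CH2NH2): pendant –CH2NH2: N on sp³ C, no adjacent C=O → amine.
Ester appears at: CH(OCOCH3), CH(COOCH3), CH(OCOCH3) → 3.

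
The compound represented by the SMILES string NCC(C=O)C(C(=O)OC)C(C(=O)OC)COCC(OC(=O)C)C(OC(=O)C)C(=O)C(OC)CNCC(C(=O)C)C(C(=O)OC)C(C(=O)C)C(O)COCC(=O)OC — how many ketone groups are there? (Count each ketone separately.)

Taking each segment in turn:
  H2NCH2: –NH2 on an sp³ carbon with no adjacent C=O → amine.
  CH(CHO): pendant –CHO: carbonyl C bonded to C and H → aldehyde.
  CH(COOCH3): pendant –COOCH3: carbonyl C bonded to C and –OCH3 → ester.
  CH(COOCH3): pendant –COOCH3: carbonyl C bonded to C and –OCH3 → ester.
  CH2OCH2: C–O–C with sp³ carbons on both sides and no adjacent C=O → ether.
  CH(OCOCH3): pendant –OC(=O)CH3: an acyloxy group → ester.
  CH(OCOCH3): pendant –OC(=O)CH3: an acyloxy group → ester.
  CO: –C(=O)– with carbon on both sides → ketone.
  CH(OCH3): pendant –OCH3: C–O–C with sp³ C, no adjacent C=O → ether.
  CH2NHCH2: C–N–C with sp³ carbons and no adjacent C=O → amine (secondary).
  CH(COCH3): pendant –COCH3: carbonyl C bonded to two carbons → ketone.
  CH(COOCH3): pendant –COOCH3: carbonyl C bonded to C and –OCH3 → ester.
  CH(COCH3): pendant –COCH3: carbonyl C bonded to two carbons → ketone.
  CH(OH): –OH on an sp³ carbon → alcohol (secondary).
  CH2OCH2: C–O–C with sp³ carbons on both sides and no adjacent C=O → ether.
  COOCH3: –C(=O)OCH3: carbonyl C bonded to C and to –OCH3 → ester (not ketone + ether).
Ketone appears at: CO, CH(COCH3), CH(COCH3) → 3.

3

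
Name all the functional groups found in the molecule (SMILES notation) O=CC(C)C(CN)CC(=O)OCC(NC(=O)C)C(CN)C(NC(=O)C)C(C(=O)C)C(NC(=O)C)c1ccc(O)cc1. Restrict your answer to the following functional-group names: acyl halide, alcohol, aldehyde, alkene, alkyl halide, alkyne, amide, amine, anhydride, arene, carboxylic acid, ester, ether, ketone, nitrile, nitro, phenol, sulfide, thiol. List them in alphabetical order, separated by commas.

Working along the chain:
  OHC: terminal –CHO: carbonyl C bonded to H and C → aldehyde.
  CH(CH2NH2): pendant –CH2NH2: N on sp³ C, no adjacent C=O → amine.
  CH2COOCH2: –C(=O)–O–C with C on the carbonyl side → ester.
  CH(NHCOCH3): pendant –NHC(=O)CH3: N bonded to a carbonyl → amide (not amine).
  CH(CH2NH2): pendant –CH2NH2: N on sp³ C, no adjacent C=O → amine.
  CH(NHCOCH3): pendant –NHC(=O)CH3: N bonded to a carbonyl → amide (not amine).
  CH(COCH3): pendant –COCH3: carbonyl C bonded to two carbons → ketone.
  CH(NHCOCH3): pendant –NHC(=O)CH3: N bonded to a carbonyl → amide (not amine).
  C6H4OH: –OH attached directly to an aromatic ring → phenol (not alcohol); the ring itself is an arene.

aldehyde, amide, amine, arene, ester, ketone, phenol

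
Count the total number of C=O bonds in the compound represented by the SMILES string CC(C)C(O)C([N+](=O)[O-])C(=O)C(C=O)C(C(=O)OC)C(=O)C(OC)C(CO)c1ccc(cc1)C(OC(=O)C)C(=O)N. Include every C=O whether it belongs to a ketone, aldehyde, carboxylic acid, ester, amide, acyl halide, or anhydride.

6

CO: ketone, 1 C=O (running total 1).
CH(CHO): aldehyde, 1 C=O (running total 2).
CH(COOCH3): ester, 1 C=O (running total 3).
CO: ketone, 1 C=O (running total 4).
CH(OCOCH3): ester, 1 C=O (running total 5).
CONH2: amide, 1 C=O (running total 6).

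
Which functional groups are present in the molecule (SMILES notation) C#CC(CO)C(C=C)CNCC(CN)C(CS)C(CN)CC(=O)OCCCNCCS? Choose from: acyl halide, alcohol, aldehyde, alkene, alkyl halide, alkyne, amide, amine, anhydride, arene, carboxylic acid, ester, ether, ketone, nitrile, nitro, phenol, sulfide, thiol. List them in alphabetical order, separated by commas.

C≡C triple bond → alkyne.
pendant –CH2OH on an sp³ backbone C → alcohol.
pendant –CH=CH2: C=C double bond → alkene.
C–N–C with sp³ carbons and no adjacent C=O → amine (secondary).
pendant –CH2NH2: N on sp³ C, no adjacent C=O → amine.
pendant –CH2SH → thiol.
pendant –CH2NH2: N on sp³ C, no adjacent C=O → amine.
–C(=O)–O–C with C on the carbonyl side → ester.
C–N–C with sp³ carbons and no adjacent C=O → amine (secondary).
–SH on an sp³ carbon → thiol.

alcohol, alkene, alkyne, amine, ester, thiol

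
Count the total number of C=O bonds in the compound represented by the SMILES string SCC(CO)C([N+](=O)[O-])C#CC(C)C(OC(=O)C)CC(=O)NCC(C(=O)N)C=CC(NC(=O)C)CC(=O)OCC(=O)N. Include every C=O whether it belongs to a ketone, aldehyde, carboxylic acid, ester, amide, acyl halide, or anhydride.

CH(OCOCH3): ester, 1 C=O (running total 1).
CH2CONHCH2: amide, 1 C=O (running total 2).
CH(CONH2): amide, 1 C=O (running total 3).
CH(NHCOCH3): amide, 1 C=O (running total 4).
CH2COOCH2: ester, 1 C=O (running total 5).
CONH2: amide, 1 C=O (running total 6).

6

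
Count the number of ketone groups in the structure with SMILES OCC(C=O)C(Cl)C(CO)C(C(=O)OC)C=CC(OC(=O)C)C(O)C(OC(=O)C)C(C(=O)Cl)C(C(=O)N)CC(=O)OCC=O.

Taking each segment in turn:
  HOCH2: HO– on an sp³ carbon → alcohol.
  CH(CHO): pendant –CHO: carbonyl C bonded to C and H → aldehyde.
  CH(Cl): halogen on an sp³ carbon → alkyl halide.
  CH(CH2OH): pendant –CH2OH on an sp³ backbone C → alcohol.
  CH(COOCH3): pendant –COOCH3: carbonyl C bonded to C and –OCH3 → ester.
  CH=CH: C=C double bond → alkene.
  CH(OCOCH3): pendant –OC(=O)CH3: an acyloxy group → ester.
  CH(OH): –OH on an sp³ carbon → alcohol (secondary).
  CH(OCOCH3): pendant –OC(=O)CH3: an acyloxy group → ester.
  CH(COCl): pendant –C(=O)X: carbonyl C bonded to C and halogen → acyl halide.
  CH(CONH2): pendant –CONH2: carbonyl C bonded to C and N → amide.
  CH2COOCH2: –C(=O)–O–C with C on the carbonyl side → ester.
  CHO: terminal –CHO: carbonyl C bonded to H and C → aldehyde.
No segment is a ketone: CH(CHO) is aldehyde, not ketone; CH(COOCH3) is ester, not ketone; CH(OCOCH3) is ester, not ketone. → 0.

0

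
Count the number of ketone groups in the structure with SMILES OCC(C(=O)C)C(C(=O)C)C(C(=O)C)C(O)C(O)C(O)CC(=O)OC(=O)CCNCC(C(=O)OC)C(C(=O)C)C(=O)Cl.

4

Taking each segment in turn:
  HOCH2: HO– on an sp³ carbon → alcohol.
  CH(COCH3): pendant –COCH3: carbonyl C bonded to two carbons → ketone.
  CH(COCH3): pendant –COCH3: carbonyl C bonded to two carbons → ketone.
  CH(COCH3): pendant –COCH3: carbonyl C bonded to two carbons → ketone.
  CH(OH): –OH on an sp³ carbon → alcohol (secondary).
  CH(OH): –OH on an sp³ carbon → alcohol (secondary).
  CH(OH): –OH on an sp³ carbon → alcohol (secondary).
  CH2CO-O-COCH2: two acyl groups sharing one oxygen, –C(=O)–O–C(=O)– → anhydride.
  CH2NHCH2: C–N–C with sp³ carbons and no adjacent C=O → amine (secondary).
  CH(COOCH3): pendant –COOCH3: carbonyl C bonded to C and –OCH3 → ester.
  CH(COCH3): pendant –COCH3: carbonyl C bonded to two carbons → ketone.
  COCl: –C(=O)Cl: carbonyl C bonded to C and to a halogen → acyl halide (not alkyl halide).
Ketone appears at: CH(COCH3), CH(COCH3), CH(COCH3), CH(COCH3) → 4.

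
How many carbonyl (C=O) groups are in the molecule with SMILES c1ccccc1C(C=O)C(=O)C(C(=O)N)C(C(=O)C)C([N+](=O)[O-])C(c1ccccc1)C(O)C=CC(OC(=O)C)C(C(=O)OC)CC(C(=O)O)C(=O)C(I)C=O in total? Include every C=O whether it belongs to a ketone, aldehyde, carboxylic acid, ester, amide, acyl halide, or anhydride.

9

CH(CHO): aldehyde, 1 C=O (running total 1).
CO: ketone, 1 C=O (running total 2).
CH(CONH2): amide, 1 C=O (running total 3).
CH(COCH3): ketone, 1 C=O (running total 4).
CH(OCOCH3): ester, 1 C=O (running total 5).
CH(COOCH3): ester, 1 C=O (running total 6).
CH(COOH): carboxylic acid, 1 C=O (running total 7).
CO: ketone, 1 C=O (running total 8).
CHO: aldehyde, 1 C=O (running total 9).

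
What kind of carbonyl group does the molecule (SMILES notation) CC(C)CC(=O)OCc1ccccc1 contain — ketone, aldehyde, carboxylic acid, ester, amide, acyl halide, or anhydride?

The carbonyl is in the CH2COOCH2 segment: –C(=O)–O–C with C on the carbonyl side → ester.

ester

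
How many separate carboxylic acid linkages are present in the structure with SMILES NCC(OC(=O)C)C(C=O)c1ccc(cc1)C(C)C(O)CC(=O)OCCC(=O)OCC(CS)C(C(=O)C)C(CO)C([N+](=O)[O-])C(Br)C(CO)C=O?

Reading the structure from left to right:
  H2NCH2: –NH2 on an sp³ carbon with no adjacent C=O → amine.
  CH(OCOCH3): pendant –OC(=O)CH3: an acyloxy group → ester.
  CH(CHO): pendant –CHO: carbonyl C bonded to C and H → aldehyde.
  C6H4: para-disubstituted benzene ring → arene.
  CH(OH): –OH on an sp³ carbon → alcohol (secondary).
  CH2COOCH2: –C(=O)–O–C with C on the carbonyl side → ester.
  CH2COOCH2: –C(=O)–O–C with C on the carbonyl side → ester.
  CH(CH2SH): pendant –CH2SH → thiol.
  CH(COCH3): pendant –COCH3: carbonyl C bonded to two carbons → ketone.
  CH(CH2OH): pendant –CH2OH on an sp³ backbone C → alcohol.
  CH(NO2): –NO2 on an sp³ carbon → nitro (the N=O is not a carbonyl).
  CH(Br): halogen on an sp³ carbon → alkyl halide.
  CH(CH2OH): pendant –CH2OH on an sp³ backbone C → alcohol.
  CHO: terminal –CHO: carbonyl C bonded to H and C → aldehyde.
No segment is a carboxylic acid: CH(OCOCH3) is ester, not carboxylic acid; CH(CHO) is aldehyde, not carboxylic acid; CH(OH) is alcohol, not carboxylic acid. → 0.

0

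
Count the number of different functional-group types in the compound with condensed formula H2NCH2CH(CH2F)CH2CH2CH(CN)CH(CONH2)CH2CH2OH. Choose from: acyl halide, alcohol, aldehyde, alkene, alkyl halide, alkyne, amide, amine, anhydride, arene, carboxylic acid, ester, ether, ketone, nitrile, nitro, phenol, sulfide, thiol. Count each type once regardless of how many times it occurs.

5

Working along the chain:
  H2NCH2: –NH2 on an sp³ carbon with no adjacent C=O → amine.
  CH(CH2F): pendant –CH2X: halogen on sp³ carbon → alkyl halide.
  CH(CN): pendant –C≡N: nitrile.
  CH(CONH2): pendant –CONH2: carbonyl C bonded to C and N → amide.
  CH2OH: –OH on an sp³ carbon → alcohol.
Distinct types present: alcohol, alkyl halide, amide, amine, nitrile.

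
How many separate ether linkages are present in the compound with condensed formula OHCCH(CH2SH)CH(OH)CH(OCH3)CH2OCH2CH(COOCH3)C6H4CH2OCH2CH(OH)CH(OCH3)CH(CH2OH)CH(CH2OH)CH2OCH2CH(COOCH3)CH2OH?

5

Reading the structure from left to right:
  OHC: terminal –CHO: carbonyl C bonded to H and C → aldehyde.
  CH(CH2SH): pendant –CH2SH → thiol.
  CH(OH): –OH on an sp³ carbon → alcohol (secondary).
  CH(OCH3): pendant –OCH3: C–O–C with sp³ C, no adjacent C=O → ether.
  CH2OCH2: C–O–C with sp³ carbons on both sides and no adjacent C=O → ether.
  CH(COOCH3): pendant –COOCH3: carbonyl C bonded to C and –OCH3 → ester.
  C6H4: para-disubstituted benzene ring → arene.
  CH2OCH2: C–O–C with sp³ carbons on both sides and no adjacent C=O → ether.
  CH(OH): –OH on an sp³ carbon → alcohol (secondary).
  CH(OCH3): pendant –OCH3: C–O–C with sp³ C, no adjacent C=O → ether.
  CH(CH2OH): pendant –CH2OH on an sp³ backbone C → alcohol.
  CH(CH2OH): pendant –CH2OH on an sp³ backbone C → alcohol.
  CH2OCH2: C–O–C with sp³ carbons on both sides and no adjacent C=O → ether.
  CH(COOCH3): pendant –COOCH3: carbonyl C bonded to C and –OCH3 → ester.
  CH2OH: –OH on an sp³ carbon → alcohol.
Ether appears at: CH(OCH3), CH2OCH2, CH2OCH2, CH(OCH3), CH2OCH2 → 5.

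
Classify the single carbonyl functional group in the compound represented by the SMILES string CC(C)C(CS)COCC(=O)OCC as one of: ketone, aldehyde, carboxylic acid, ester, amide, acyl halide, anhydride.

The carbonyl is in the COOCH2CH3 segment: –C(=O)OCH2CH3: carbonyl C bonded to C and to –OEt → ester.

ester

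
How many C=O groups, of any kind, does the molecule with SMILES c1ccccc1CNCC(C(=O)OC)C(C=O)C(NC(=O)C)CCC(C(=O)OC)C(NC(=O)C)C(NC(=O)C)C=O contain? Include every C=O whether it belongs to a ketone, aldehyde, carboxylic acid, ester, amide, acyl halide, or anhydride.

7

CH(COOCH3): ester, 1 C=O (running total 1).
CH(CHO): aldehyde, 1 C=O (running total 2).
CH(NHCOCH3): amide, 1 C=O (running total 3).
CH(COOCH3): ester, 1 C=O (running total 4).
CH(NHCOCH3): amide, 1 C=O (running total 5).
CH(NHCOCH3): amide, 1 C=O (running total 6).
CHO: aldehyde, 1 C=O (running total 7).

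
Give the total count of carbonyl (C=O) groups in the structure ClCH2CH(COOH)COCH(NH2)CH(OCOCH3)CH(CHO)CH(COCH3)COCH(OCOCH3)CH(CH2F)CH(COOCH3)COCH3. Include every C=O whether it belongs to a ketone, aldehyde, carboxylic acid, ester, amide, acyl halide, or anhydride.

CH(COOH): carboxylic acid, 1 C=O (running total 1).
CO: ketone, 1 C=O (running total 2).
CH(OCOCH3): ester, 1 C=O (running total 3).
CH(CHO): aldehyde, 1 C=O (running total 4).
CH(COCH3): ketone, 1 C=O (running total 5).
CO: ketone, 1 C=O (running total 6).
CH(OCOCH3): ester, 1 C=O (running total 7).
CH(COOCH3): ester, 1 C=O (running total 8).
CO: ketone, 1 C=O (running total 9).

9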